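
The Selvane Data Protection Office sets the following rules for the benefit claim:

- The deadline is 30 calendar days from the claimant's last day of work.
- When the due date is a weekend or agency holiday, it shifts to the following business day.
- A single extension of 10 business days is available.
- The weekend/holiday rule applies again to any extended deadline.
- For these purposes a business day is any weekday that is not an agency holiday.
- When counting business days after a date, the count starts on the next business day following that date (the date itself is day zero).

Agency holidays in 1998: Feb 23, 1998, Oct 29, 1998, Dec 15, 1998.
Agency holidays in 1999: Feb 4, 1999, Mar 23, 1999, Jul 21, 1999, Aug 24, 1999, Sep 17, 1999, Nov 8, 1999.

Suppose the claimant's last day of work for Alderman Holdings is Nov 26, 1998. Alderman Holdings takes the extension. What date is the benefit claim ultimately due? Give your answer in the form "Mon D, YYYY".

Jan 11, 1999

Adding 30 calendar days to Nov 26, 1998 gives Dec 26, 1998.
Dec 26, 1998 falls on a Saturday. Rolling to the next business day gives Dec 28, 1998, a Monday.
The 10-business-day extension runs from Dec 28, 1998 to Jan 11, 1999.
Jan 11, 1999 (Monday) is already a business day.
The final due date is Jan 11, 1999.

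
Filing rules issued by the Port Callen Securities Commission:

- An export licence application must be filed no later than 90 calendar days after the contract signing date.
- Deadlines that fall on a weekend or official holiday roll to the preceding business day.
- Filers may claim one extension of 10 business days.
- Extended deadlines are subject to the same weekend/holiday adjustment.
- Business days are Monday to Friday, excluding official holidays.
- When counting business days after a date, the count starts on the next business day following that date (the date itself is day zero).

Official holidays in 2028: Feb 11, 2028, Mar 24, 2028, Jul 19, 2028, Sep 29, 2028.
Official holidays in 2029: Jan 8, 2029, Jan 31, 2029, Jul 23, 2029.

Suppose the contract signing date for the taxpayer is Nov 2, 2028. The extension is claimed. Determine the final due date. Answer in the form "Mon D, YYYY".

From Nov 2, 2028, 90 calendar days later is Jan 31, 2029.
Because Jan 31, 2029 is a listed holiday, the deadline becomes Jan 30, 2029 (Tuesday).
The 10-business-day extension runs from Jan 30, 2029 to Feb 14, 2029.
Feb 14, 2029 falls on a Wednesday, which is a business day, so no adjustment is needed.
Final deadline: Feb 14, 2029.

Feb 14, 2029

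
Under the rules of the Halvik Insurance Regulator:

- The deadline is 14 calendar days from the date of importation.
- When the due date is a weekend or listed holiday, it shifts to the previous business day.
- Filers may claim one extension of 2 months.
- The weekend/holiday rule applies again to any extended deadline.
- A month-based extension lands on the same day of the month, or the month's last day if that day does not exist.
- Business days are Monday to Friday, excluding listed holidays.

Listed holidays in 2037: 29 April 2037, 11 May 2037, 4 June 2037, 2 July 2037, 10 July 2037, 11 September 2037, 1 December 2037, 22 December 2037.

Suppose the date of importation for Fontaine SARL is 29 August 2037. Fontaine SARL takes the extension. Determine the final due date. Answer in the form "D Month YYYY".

10 November 2037

From 29 August 2037, 14 calendar days later is 12 September 2037.
12 September 2037 is a Saturday, so it moves to the preceding business day, 10 September 2037 (Thursday).
Applying the 2 months extension: 2 months after 10 September 2037 is 10 November 2037.
10 November 2037 (Tuesday) is already a business day.
So the filing is due 10 November 2037.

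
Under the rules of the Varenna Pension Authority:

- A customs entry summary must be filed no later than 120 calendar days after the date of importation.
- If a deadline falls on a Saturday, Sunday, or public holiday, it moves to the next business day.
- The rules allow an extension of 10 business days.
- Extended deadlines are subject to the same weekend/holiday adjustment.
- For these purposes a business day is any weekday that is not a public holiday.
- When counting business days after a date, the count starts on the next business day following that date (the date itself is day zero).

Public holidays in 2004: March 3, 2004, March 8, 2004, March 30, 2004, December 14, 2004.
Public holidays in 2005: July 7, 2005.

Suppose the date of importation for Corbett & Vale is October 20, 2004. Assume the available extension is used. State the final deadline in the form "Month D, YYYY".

120 calendar days after October 20, 2004 is February 17, 2005.
February 17, 2005 falls on a Thursday, which is a business day, so no adjustment is needed.
Applying the 10-business-day extension: 10 business days after February 17, 2005 is March 3, 2005.
March 3, 2005 is a Thursday and not a listed holiday, so it stands.
Final deadline: March 3, 2005.

March 3, 2005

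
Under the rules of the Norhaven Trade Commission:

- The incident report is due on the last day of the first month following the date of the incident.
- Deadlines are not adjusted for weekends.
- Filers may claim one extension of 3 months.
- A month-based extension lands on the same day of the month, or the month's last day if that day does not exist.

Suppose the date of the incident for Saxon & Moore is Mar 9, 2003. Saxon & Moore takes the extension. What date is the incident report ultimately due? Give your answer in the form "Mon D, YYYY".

Jul 30, 2003

1 month after Mar 9, 2003 falls in April 2003; the last day of that month is Apr 30, 2003.
Apr 30, 2003 is a Wednesday; no weekend or holiday adjustment applies.
Applying the 3 months extension: 3 months after Apr 30, 2003 is Jul 30, 2003.
Jul 30, 2003 is a Wednesday; no weekend or holiday adjustment applies.
So the filing is due Jul 30, 2003.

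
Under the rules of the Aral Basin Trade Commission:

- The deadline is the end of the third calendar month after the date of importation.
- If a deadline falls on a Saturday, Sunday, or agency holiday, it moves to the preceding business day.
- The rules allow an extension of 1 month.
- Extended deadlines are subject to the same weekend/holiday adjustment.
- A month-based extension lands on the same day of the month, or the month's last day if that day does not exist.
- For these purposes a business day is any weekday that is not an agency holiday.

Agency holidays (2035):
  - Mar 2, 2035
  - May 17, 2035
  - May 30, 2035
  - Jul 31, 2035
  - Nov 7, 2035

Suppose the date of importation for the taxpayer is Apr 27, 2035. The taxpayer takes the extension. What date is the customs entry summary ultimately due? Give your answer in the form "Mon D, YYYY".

Aug 30, 2035

3 months after Apr 27, 2035 is July 2035; that month ends on Jul 31, 2035.
Jul 31, 2035 is a listed holiday, so it moves to the preceding business day, Jul 30, 2035 (Monday).
The 1 month extension carries Jul 30, 2035 to Aug 30, 2035.
Aug 30, 2035 (Thursday) is already a business day.
Final deadline: Aug 30, 2035.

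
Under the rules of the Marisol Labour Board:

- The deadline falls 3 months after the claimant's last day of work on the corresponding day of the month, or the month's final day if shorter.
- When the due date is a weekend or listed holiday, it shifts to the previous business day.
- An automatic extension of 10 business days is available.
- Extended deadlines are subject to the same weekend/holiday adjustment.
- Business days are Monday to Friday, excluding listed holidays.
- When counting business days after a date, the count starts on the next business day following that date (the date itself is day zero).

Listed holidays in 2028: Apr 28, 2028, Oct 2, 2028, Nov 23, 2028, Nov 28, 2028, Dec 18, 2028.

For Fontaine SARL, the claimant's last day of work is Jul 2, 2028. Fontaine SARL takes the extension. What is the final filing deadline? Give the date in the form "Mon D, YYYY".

3 months after Jul 2, 2028, on the same day of the month, is Oct 2, 2028.
Oct 2, 2028 is a listed holiday; the preceding business day is Sep 29, 2028 (Friday).
Applying the 10-business-day extension: 10 business days after Sep 29, 2028 is Oct 16, 2028.
Oct 16, 2028 is a Monday and not a listed holiday, so it stands.
The final due date is Oct 16, 2028.

Oct 16, 2028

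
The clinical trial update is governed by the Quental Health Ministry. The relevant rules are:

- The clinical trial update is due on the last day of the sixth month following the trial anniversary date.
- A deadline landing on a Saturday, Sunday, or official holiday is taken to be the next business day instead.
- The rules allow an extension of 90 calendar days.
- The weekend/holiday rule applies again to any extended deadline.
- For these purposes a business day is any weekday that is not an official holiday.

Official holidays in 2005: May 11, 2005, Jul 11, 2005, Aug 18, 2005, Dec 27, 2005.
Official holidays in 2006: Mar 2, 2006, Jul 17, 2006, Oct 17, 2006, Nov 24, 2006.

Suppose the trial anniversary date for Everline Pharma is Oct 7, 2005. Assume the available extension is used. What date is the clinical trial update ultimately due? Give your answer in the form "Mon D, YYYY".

6 months after Oct 7, 2005 falls in April 2006; the last day of that month is Apr 30, 2006.
Apr 30, 2006 is a Sunday; the next business day is May 1, 2006 (Monday).
Applying the 90-calendar-day extension: May 1, 2006 + 90 days = Jul 30, 2006.
Jul 30, 2006 is a Sunday, so it moves to the next business day, Jul 31, 2006 (Monday).
So the filing is due Jul 31, 2006.

Jul 31, 2006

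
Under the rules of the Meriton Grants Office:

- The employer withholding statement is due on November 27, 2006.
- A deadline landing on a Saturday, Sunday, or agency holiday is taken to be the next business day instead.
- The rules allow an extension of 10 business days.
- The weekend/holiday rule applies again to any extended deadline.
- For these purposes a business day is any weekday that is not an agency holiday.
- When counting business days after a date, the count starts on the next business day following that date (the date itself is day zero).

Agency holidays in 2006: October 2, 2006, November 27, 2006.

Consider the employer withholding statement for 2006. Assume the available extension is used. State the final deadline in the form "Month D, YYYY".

December 12, 2006

The stated deadline is November 27, 2006.
November 27, 2006 is a listed holiday; the next business day is November 28, 2006 (Tuesday).
The 10-business-day extension runs from November 28, 2006 to December 12, 2006.
Since December 12, 2006 is a Tuesday and not a holiday, the date is unchanged.
The final due date is December 12, 2006.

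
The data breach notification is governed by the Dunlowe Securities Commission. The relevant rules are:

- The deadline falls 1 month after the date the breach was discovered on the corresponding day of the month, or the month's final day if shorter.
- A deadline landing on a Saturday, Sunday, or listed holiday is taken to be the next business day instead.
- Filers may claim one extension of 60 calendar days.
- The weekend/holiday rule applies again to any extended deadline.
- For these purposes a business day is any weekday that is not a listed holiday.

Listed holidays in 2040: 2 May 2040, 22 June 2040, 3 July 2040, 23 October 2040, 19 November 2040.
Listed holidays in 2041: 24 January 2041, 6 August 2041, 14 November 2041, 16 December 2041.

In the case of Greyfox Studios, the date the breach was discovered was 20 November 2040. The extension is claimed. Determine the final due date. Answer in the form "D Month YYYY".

1 month after 20 November 2040, on the same day of the month, is 20 December 2040.
Since 20 December 2040 is a Thursday and not a holiday, the date is unchanged.
With the 60-day extension, 20 December 2040 becomes 18 February 2041.
18 February 2041 is a Monday and not a listed holiday, so it stands.
Final deadline: 18 February 2041.

18 February 2041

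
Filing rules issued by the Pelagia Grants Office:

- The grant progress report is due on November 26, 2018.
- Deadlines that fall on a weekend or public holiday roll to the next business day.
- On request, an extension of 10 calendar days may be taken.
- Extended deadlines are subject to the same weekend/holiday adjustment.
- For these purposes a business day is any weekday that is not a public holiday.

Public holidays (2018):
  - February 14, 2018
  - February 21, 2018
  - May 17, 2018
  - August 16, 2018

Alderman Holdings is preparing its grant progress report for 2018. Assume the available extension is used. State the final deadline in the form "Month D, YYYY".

December 6, 2018

Start from the fixed due date, November 26, 2018.
Since November 26, 2018 is a Monday and not a holiday, the date is unchanged.
With the 10-day extension, November 26, 2018 becomes December 6, 2018.
December 6, 2018 (Thursday) is already a business day.
Final deadline: December 6, 2018.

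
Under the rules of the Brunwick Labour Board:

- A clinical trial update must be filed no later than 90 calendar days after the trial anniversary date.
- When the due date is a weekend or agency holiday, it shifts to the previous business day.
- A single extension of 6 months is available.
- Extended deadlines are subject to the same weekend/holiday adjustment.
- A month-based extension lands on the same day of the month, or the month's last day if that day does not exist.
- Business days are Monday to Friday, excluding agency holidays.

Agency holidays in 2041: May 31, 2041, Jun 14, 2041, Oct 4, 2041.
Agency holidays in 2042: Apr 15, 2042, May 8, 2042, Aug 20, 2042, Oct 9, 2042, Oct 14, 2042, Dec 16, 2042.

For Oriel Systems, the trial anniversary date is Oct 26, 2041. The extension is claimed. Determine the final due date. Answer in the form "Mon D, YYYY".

90 calendar days after Oct 26, 2041 is Jan 24, 2042.
Jan 24, 2042 falls on a Friday, which is a business day, so no adjustment is needed.
Add 6 months to Jan 24, 2042: Jul 24, 2042.
Jul 24, 2042 (Thursday) is already a business day.
Deadline: Jul 24, 2042.

Jul 24, 2042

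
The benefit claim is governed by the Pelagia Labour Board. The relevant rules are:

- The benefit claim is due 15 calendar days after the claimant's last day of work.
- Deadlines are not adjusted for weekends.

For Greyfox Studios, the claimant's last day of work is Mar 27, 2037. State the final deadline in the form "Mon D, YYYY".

Apr 11, 2037

Adding 15 calendar days to Mar 27, 2037 gives Apr 11, 2037.
No adjustment is made for weekends or holidays, so Apr 11, 2037 stands.
Final deadline: Apr 11, 2037.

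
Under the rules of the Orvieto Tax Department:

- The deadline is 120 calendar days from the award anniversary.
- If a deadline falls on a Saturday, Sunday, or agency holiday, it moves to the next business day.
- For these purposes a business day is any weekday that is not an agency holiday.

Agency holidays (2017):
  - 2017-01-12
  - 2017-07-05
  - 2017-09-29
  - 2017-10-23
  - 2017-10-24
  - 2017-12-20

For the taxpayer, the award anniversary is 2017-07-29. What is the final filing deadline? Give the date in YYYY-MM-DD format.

2017-11-27

Adding 120 calendar days to 2017-07-29 gives 2017-11-26.
2017-11-26 is a Sunday, so it moves to the next business day, 2017-11-27 (Monday).
So the filing is due 2017-11-27.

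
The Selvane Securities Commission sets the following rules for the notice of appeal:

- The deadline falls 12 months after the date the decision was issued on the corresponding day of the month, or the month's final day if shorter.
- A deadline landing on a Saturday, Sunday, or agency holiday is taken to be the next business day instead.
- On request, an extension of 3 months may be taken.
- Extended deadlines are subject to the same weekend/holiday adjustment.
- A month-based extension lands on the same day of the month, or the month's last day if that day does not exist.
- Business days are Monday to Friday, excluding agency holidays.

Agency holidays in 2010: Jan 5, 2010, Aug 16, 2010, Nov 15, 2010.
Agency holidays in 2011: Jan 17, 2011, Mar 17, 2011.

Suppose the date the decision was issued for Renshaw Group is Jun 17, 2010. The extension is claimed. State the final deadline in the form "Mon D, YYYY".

Moving 12 months forward from Jun 17, 2010 on the corresponding day gives Jun 17, 2011.
Jun 17, 2011 (Friday) is already a business day.
Applying the 3 months extension: 3 months after Jun 17, 2011 is Sep 17, 2011.
Because Sep 17, 2011 is a Saturday, the deadline becomes Sep 19, 2011 (Monday).
Final deadline: Sep 19, 2011.

Sep 19, 2011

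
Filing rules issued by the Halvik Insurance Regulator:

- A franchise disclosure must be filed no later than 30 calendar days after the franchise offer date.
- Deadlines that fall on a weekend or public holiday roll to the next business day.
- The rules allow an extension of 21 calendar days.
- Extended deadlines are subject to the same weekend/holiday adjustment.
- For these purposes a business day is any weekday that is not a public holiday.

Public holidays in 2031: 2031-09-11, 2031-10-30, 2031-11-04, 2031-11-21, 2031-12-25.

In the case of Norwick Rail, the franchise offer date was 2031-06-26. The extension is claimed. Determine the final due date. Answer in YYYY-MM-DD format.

2031-08-18

30 calendar days after 2031-06-26 is 2031-07-26.
2031-07-26 is a Saturday, so it moves to the next business day, 2031-07-28 (Monday).
The 21-calendar-day extension moves the deadline from 2031-07-28 to 2031-08-18.
2031-08-18 is a Monday and not a listed holiday, so it stands.
The final due date is 2031-08-18.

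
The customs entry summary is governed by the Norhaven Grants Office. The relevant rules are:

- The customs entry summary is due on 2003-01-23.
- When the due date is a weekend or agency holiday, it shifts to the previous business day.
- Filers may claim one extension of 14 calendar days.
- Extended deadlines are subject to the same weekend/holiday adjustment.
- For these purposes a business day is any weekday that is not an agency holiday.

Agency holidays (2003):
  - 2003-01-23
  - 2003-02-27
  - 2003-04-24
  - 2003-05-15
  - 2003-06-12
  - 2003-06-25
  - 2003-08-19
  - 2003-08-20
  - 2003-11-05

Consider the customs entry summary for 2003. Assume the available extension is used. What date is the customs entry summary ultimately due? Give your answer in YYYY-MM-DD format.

The statutory due date is 2003-01-23.
2003-01-23 is a listed holiday, so it moves to the preceding business day, 2003-01-22 (Wednesday).
With the 14-day extension, 2003-01-22 becomes 2003-02-05.
2003-02-05 (Wednesday) is already a business day.
So the filing is due 2003-02-05.

2003-02-05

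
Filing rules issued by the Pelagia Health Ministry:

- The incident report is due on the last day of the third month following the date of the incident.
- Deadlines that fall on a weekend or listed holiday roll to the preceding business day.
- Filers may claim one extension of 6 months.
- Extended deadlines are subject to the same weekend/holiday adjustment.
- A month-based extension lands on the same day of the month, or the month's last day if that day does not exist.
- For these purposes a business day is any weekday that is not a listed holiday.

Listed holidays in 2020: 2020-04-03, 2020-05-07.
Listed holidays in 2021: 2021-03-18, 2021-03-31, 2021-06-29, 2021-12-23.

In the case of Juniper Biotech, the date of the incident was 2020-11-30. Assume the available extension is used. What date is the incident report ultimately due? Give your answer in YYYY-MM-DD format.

2021-08-26

The third month after 2020-11-30 is February 2021, whose last day is 2021-02-28.
2021-02-28 is a Sunday; the preceding business day is 2021-02-26 (Friday).
Applying the 6 months extension: 6 months after 2021-02-26 is 2021-08-26.
2021-08-26 is a Thursday and not a listed holiday, so it stands.
Final deadline: 2021-08-26.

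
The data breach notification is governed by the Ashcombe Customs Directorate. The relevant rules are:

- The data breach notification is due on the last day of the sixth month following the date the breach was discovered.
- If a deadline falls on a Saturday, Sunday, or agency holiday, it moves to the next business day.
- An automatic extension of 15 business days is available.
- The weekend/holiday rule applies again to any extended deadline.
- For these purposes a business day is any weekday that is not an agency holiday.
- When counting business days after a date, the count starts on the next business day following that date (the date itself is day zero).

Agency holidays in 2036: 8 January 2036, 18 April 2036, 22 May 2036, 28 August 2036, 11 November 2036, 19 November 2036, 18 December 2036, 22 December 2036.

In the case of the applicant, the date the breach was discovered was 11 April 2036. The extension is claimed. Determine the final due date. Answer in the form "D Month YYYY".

25 November 2036

The sixth month after 11 April 2036 is October 2036, whose last day is 31 October 2036.
31 October 2036 is a Friday and not a listed holiday, so it stands.
Applying the 15-business-day extension: 15 business days after 31 October 2036 is 25 November 2036.
Since 25 November 2036 is a Tuesday and not a holiday, the date is unchanged.
Deadline: 25 November 2036.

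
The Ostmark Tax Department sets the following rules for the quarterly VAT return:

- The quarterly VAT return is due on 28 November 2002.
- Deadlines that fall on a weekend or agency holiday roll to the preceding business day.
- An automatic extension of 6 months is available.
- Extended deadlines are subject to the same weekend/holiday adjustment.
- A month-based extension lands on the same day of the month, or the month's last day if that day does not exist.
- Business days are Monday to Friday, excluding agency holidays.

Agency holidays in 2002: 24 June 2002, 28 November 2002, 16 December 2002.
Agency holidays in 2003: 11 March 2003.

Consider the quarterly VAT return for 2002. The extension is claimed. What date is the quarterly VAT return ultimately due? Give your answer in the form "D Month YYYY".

The stated deadline is 28 November 2002.
28 November 2002 is a listed holiday; the preceding business day is 27 November 2002 (Wednesday).
The 6 months extension carries 27 November 2002 to 27 May 2003.
27 May 2003 falls on a Tuesday, which is a business day, so no adjustment is needed.
Deadline: 27 May 2003.

27 May 2003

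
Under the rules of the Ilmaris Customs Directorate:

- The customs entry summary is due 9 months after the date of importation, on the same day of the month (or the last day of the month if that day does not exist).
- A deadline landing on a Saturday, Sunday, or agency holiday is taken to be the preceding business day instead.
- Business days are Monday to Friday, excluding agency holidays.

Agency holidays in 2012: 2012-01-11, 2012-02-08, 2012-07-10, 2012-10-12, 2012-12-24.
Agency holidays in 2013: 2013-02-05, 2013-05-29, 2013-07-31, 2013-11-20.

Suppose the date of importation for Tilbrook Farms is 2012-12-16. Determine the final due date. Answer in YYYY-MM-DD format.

2013-09-16

9 months after 2012-12-16, on the same day of the month, is 2013-09-16.
Since 2013-09-16 is a Monday and not a holiday, the date is unchanged.
Deadline: 2013-09-16.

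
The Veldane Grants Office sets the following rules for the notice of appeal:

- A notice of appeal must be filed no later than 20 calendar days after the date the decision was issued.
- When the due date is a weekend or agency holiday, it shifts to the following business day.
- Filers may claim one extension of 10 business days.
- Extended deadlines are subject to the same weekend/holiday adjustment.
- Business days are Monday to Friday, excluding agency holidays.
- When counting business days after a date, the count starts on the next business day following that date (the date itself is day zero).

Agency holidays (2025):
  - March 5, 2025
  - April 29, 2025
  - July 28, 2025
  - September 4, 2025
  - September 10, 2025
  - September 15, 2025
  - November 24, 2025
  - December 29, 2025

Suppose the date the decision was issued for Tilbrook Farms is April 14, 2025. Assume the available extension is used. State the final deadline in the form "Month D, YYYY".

From April 14, 2025, 20 calendar days later is May 4, 2025.
May 4, 2025 is a Sunday, so it moves to the next business day, May 5, 2025 (Monday).
Counting 10 further business days from May 5, 2025 reaches May 19, 2025.
May 19, 2025 (Monday) is already a business day.
Deadline: May 19, 2025.

May 19, 2025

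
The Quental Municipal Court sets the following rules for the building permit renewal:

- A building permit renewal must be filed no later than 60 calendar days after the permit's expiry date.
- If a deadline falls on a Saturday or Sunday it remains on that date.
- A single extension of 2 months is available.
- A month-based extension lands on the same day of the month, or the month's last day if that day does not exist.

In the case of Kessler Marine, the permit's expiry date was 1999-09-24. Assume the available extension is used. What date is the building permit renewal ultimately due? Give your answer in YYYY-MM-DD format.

60 calendar days after 1999-09-24 is 1999-11-23.
1999-11-23 falls on a Tuesday. The rules make no weekend/holiday allowance, so it remains 1999-11-23.
Add 2 months to 1999-11-23: 2000-01-23.
2000-01-23 falls on a Sunday. The rules make no weekend/holiday allowance, so it remains 2000-01-23.
Deadline: 2000-01-23.

2000-01-23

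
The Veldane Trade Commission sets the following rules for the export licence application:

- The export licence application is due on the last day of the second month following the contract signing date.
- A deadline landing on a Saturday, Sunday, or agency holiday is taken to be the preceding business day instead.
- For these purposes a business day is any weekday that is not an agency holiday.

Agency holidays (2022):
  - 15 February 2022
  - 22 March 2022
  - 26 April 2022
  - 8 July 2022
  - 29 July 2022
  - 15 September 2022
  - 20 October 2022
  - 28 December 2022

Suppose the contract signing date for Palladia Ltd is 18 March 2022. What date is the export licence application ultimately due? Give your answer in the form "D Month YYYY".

2 months after 18 March 2022 is May 2022; that month ends on 31 May 2022.
31 May 2022 (Tuesday) is already a business day.
So the filing is due 31 May 2022.

31 May 2022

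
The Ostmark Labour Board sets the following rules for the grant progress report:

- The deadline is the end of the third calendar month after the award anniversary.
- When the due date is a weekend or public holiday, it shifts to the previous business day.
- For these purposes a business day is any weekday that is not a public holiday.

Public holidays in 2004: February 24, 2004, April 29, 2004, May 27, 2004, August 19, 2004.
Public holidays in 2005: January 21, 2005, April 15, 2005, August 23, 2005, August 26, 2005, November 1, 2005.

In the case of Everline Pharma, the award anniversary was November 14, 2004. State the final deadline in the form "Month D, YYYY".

3 months after November 14, 2004 is February 2005; that month ends on February 28, 2005.
February 28, 2005 (Monday) is already a business day.
Final deadline: February 28, 2005.

February 28, 2005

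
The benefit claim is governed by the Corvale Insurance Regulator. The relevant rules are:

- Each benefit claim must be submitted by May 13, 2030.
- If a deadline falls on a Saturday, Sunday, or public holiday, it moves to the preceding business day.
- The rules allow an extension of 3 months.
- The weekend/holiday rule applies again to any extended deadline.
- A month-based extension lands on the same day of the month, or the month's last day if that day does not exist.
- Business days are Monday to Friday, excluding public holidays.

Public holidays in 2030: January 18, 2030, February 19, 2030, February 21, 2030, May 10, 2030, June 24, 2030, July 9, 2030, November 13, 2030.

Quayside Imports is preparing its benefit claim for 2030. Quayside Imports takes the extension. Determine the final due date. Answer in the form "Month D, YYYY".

August 13, 2030

The statutory due date is May 13, 2030.
May 13, 2030 is a Monday and not a listed holiday, so it stands.
Add 3 months to May 13, 2030: August 13, 2030.
Since August 13, 2030 is a Tuesday and not a holiday, the date is unchanged.
Final deadline: August 13, 2030.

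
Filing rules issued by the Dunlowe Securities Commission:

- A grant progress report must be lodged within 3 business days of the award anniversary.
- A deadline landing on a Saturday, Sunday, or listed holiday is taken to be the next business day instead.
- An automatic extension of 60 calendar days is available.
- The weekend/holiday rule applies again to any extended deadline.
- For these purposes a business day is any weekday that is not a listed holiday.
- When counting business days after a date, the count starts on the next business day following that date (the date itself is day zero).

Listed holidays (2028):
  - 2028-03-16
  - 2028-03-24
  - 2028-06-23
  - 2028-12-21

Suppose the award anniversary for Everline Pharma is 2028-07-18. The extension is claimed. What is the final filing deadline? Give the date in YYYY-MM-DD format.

2028-09-19

Counting 3 business days after 2028-07-18 (skipping weekends and listed holidays) reaches 2028-07-21.
Since 2028-07-21 is a Friday and not a holiday, the date is unchanged.
Add the 60 calendar-day extension to 2028-07-21: 2028-09-19.
2028-09-19 falls on a Tuesday, which is a business day, so no adjustment is needed.
So the filing is due 2028-09-19.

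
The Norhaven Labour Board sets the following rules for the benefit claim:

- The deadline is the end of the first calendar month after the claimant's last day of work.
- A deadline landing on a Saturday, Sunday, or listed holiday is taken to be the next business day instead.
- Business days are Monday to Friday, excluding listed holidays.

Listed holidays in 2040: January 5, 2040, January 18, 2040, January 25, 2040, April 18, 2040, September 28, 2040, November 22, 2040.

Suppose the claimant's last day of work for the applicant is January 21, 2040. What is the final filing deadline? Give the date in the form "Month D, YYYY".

1 month after January 21, 2040 falls in February 2040; the last day of that month is February 29, 2040.
February 29, 2040 (Wednesday) is already a business day.
Final deadline: February 29, 2040.

February 29, 2040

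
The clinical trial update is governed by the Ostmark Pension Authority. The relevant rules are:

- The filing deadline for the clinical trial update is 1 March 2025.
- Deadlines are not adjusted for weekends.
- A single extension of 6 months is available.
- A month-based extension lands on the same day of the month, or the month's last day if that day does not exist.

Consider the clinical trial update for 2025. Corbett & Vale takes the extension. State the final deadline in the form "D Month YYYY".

Start from the fixed due date, 1 March 2025.
1 March 2025 falls on a Saturday. The rules make no weekend/holiday allowance, so it remains 1 March 2025.
The 6 months extension carries 1 March 2025 to 1 September 2025.
1 September 2025 falls on a Monday. The rules make no weekend/holiday allowance, so it remains 1 September 2025.
So the filing is due 1 September 2025.

1 September 2025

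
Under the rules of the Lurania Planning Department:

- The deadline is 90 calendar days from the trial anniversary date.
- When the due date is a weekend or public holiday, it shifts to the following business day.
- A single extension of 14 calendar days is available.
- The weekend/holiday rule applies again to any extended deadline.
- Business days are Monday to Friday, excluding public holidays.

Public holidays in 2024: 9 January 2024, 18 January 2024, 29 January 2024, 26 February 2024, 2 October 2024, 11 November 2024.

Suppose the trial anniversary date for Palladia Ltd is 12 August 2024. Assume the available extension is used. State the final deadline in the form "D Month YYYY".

26 November 2024

90 calendar days after 12 August 2024 is 10 November 2024.
Because 10 November 2024 is a Sunday, the deadline becomes 12 November 2024 (Tuesday).
The 14-calendar-day extension moves the deadline from 12 November 2024 to 26 November 2024.
Since 26 November 2024 is a Tuesday and not a holiday, the date is unchanged.
Deadline: 26 November 2024.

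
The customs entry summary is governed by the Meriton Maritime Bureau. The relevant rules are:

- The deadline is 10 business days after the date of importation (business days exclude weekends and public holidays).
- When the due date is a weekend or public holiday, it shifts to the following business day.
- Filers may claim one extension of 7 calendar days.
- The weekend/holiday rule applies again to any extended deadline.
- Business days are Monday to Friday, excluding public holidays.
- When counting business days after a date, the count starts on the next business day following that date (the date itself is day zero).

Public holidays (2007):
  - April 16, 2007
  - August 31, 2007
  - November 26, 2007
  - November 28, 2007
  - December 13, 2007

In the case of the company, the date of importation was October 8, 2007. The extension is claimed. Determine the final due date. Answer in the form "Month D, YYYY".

Starting the day after October 8, 2007 and counting 10 business days lands on October 22, 2007.
October 22, 2007 falls on a Monday, which is a business day, so no adjustment is needed.
The 7-calendar-day extension moves the deadline from October 22, 2007 to October 29, 2007.
October 29, 2007 falls on a Monday, which is a business day, so no adjustment is needed.
The final due date is October 29, 2007.

October 29, 2007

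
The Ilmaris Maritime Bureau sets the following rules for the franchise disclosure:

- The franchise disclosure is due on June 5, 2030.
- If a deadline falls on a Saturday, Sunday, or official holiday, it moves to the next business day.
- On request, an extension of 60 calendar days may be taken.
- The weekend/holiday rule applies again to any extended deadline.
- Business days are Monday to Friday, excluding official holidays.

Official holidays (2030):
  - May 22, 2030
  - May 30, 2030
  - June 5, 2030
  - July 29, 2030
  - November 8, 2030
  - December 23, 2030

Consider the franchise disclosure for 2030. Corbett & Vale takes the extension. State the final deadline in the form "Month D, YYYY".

August 5, 2030

Start from the fixed due date, June 5, 2030.
Because June 5, 2030 is a listed holiday, the deadline becomes June 6, 2030 (Thursday).
The 60-calendar-day extension moves the deadline from June 6, 2030 to August 5, 2030.
August 5, 2030 falls on a Monday, which is a business day, so no adjustment is needed.
Deadline: August 5, 2030.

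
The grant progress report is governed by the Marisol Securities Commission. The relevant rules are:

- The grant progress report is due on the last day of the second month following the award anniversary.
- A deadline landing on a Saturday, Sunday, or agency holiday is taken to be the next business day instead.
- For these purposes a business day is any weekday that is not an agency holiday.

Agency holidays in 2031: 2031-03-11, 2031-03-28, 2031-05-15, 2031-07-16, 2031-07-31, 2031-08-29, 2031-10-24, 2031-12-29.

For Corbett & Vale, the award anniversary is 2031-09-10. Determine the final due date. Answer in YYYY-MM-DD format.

2031-12-01

The second month after 2031-09-10 is November 2031, whose last day is 2031-11-30.
2031-11-30 is a Sunday; the next business day is 2031-12-01 (Monday).
The final due date is 2031-12-01.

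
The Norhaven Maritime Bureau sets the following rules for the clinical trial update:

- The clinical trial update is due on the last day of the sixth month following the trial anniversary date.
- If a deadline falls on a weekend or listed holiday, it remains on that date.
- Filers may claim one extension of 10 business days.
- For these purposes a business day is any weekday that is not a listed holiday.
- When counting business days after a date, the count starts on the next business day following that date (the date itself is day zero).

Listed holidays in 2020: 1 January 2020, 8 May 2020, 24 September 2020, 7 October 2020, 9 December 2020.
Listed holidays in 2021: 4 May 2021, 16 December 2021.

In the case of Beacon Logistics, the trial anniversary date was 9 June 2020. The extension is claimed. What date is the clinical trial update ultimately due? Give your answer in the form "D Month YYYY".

6 months after 9 June 2020 is December 2020; that month ends on 31 December 2020.
31 December 2020 is a Thursday; no weekend or holiday adjustment applies.
The 10-business-day extension runs from 31 December 2020 to 14 January 2021.
14 January 2021 falls on a Thursday. The rules make no weekend/holiday allowance, so it remains 14 January 2021.
The final due date is 14 January 2021.

14 January 2021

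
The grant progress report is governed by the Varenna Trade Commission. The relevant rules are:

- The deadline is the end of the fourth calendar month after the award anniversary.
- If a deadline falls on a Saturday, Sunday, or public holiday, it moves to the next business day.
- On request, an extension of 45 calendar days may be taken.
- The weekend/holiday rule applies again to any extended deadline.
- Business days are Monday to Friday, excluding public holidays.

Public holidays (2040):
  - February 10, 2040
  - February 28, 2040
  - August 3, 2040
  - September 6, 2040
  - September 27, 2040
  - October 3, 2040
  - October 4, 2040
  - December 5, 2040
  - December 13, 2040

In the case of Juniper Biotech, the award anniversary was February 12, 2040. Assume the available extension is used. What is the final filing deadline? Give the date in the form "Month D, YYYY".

The fourth month after February 12, 2040 is June 2040, whose last day is June 30, 2040.
June 30, 2040 is a Saturday; the next business day is July 2, 2040 (Monday).
The 45-calendar-day extension moves the deadline from July 2, 2040 to August 16, 2040.
August 16, 2040 (Thursday) is already a business day.
Deadline: August 16, 2040.

August 16, 2040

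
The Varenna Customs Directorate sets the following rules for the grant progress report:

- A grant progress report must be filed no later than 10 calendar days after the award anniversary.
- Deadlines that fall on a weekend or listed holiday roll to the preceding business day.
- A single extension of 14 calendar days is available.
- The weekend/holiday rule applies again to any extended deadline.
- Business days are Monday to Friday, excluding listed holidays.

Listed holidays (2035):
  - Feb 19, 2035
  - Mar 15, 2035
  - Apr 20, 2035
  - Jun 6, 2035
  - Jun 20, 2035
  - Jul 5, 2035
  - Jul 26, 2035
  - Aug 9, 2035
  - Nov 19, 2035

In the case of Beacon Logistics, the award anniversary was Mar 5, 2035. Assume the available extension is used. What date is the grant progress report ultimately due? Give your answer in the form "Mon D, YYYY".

From Mar 5, 2035, 10 calendar days later is Mar 15, 2035.
Mar 15, 2035 falls on a listed holiday. Rolling to the preceding business day gives Mar 14, 2035, a Wednesday.
Add the 14 calendar-day extension to Mar 14, 2035: Mar 28, 2035.
Mar 28, 2035 (Wednesday) is already a business day.
So the filing is due Mar 28, 2035.

Mar 28, 2035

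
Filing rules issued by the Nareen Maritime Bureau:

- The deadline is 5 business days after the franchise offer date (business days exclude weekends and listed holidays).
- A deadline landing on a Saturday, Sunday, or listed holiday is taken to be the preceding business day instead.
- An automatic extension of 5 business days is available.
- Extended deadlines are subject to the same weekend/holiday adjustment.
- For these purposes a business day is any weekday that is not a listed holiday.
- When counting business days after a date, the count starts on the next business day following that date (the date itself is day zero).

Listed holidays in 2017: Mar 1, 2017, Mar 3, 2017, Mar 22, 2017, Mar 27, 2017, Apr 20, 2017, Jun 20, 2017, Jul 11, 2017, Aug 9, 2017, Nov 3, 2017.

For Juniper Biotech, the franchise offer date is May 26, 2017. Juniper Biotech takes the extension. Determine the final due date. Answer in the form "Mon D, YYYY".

Jun 9, 2017

5 business days after May 26, 2017, excluding weekends and holidays, is Jun 2, 2017.
Jun 2, 2017 falls on a Friday, which is a business day, so no adjustment is needed.
Counting 5 further business days from Jun 2, 2017 reaches Jun 9, 2017.
Jun 9, 2017 falls on a Friday, which is a business day, so no adjustment is needed.
Final deadline: Jun 9, 2017.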